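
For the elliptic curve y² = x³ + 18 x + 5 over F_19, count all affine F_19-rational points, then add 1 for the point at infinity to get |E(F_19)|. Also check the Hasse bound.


Affine points = {(0, 9), (0, 10), (1, 9), (1, 10), (2, 7), (2, 12), (5, 7), (5, 12), (6, 5), (6, 14), (10, 8), (10, 11), (12, 7), (12, 12), (13, 2), (13, 17), (16, 0), (18, 9), (18, 10)}; affine count = 19; |E(F_19)| = 20.

Discriminant check: Δ ∝ 4a³ + 27b² = 4·18³ + 27·5² = 4·5832 + 27·25 ≡ 6 (mod 19). Nonzero ⇒ E is nonsingular.
For each x ∈ F_19, compute rhs = x³ + 18·x + 5 mod 19, then count y ∈ F_19 with y² ≡ rhs.
  x = 0: rhs = 5, matching y values: 9, 10 (2 points).
  x = 1: rhs = 5, matching y values: 9, 10 (2 points).
  x = 2: rhs = 11, matching y values: 7, 12 (2 points).
  x = 3: rhs = 10, matching y values: none (0 points).
  x = 4: rhs = 8, matching y values: none (0 points).
  x = 5: rhs = 11, matching y values: 7, 12 (2 points).
  x = 6: rhs = 6, matching y values: 5, 14 (2 points).
  x = 7: rhs = 18, matching y values: none (0 points).
  x = 8: rhs = 15, matching y values: none (0 points).
  x = 9: rhs = 3, matching y values: none (0 points).
  x = 10: rhs = 7, matching y values: 8, 11 (2 points).
  x = 11: rhs = 14, matching y values: none (0 points).
  x = 12: rhs = 11, matching y values: 7, 12 (2 points).
  x = 13: rhs = 4, matching y values: 2, 17 (2 points).
  x = 14: rhs = 18, matching y values: none (0 points).
  x = 15: rhs = 2, matching y values: none (0 points).
  x = 16: rhs = 0, matching y values: 0 (1 points).
  x = 17: rhs = 18, matching y values: none (0 points).
  x = 18: rhs = 5, matching y values: 9, 10 (2 points).
Total affine count: 19.
Full point count |E(F_19)| = 19 + 1 = 20.
Hasse bound: |20 − (19+1)| = |0| = 0 ≤ 2√19 ≈ 8.7178 ✓.


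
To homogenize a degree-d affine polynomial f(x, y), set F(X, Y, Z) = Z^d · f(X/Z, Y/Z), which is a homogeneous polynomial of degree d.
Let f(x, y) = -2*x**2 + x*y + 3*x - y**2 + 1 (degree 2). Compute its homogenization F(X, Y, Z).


F(X, Y, Z) = -2*X**2 + X*Y + 3*X*Z - Y**2 + Z**2

deg(f) = 2.
Substitute x = X/Z, y = Y/Z into f, then multiply by Z^2.
  monomial -2·x^2·y^0 ↦ -2·X^2·Y^0·Z^0.
  monomial 1·x^1·y^1 ↦ 1·X^1·Y^1·Z^0.
  monomial 3·x^1·y^0 ↦ 3·X^1·Y^0·Z^1.
  monomial -1·x^0·y^2 ↦ -1·X^0·Y^2·Z^0.
  monomial 1·x^0·y^0 ↦ 1·X^0·Y^0·Z^2.
Collecting: F(X, Y, Z) = -2*X**2 + X*Y + 3*X*Z - Y**2 + Z**2.


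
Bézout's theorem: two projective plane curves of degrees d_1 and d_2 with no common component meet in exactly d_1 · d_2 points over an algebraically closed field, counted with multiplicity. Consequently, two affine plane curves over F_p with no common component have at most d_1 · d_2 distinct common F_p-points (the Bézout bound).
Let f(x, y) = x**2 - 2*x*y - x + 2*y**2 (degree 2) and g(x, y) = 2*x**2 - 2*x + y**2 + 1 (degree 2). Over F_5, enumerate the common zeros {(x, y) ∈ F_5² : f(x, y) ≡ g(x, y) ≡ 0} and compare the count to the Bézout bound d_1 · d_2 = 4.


Common zeros: ∅; count = 0; Bézout bound = 4.

deg(f) = 2, deg(g) = 2, so Bézout bound = 4.
Scan x ∈ F_5. For each x, list the y ∈ F_5 with f(x, y) ≡ 0 and those with g(x, y) ≡ 0 (mod 5); the common zeros in that column are the intersection.
  x = 0: f ≡ 0 at y ∈ {0}; g ≡ 0 at y ∈ {2, 3}; common: ∅.
  x = 1: f ≡ 0 at y ∈ {0, 1}; g ≡ 0 at y ∈ {2, 3}; common: ∅.
  x = 2: f ≡ 0 at y ∈ {1}; g ≡ 0 at y ∈ {0}; common: ∅.
  x = 3: f ≡ 0 at y ∈ ∅; g ≡ 0 at y ∈ ∅; common: ∅.
  x = 4: f ≡ 0 at y ∈ ∅; g ≡ 0 at y ∈ {0}; common: ∅.
Collecting: common zeros = ∅, so the count is 0.
Comparison with the Bézout bound: 0 ≤ 4 = deg(f)·deg(g), as expected for curves with no common component (the affine F_5-count falls short of the bound because intersections may lie at infinity, over extension fields, or carry multiplicity).


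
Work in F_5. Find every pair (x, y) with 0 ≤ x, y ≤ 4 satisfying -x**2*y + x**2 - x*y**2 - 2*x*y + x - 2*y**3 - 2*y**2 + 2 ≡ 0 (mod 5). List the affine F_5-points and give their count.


Affine F_5-points: {(0, 3), (1, 2), (2, 2), (3, 3), (4, 1)}; count = 5.

For each of the 25 pairs (x, y) ∈ F_5², evaluate f(x, y) mod 5. Record the zeros.
  x = 0: [0↦2, 1↦3, 2↦3, 3↦0, 4↦2]  zeros at y ∈ {3}
  x = 1: [0↦4, 1↦1, 2↦0, 3↦4, 4↦1]  zeros at y ∈ {2}
  x = 2: [0↦3, 1↦4, 2↦0, 3↦4, 4↦4]  zeros at y ∈ {2}
  x = 3: [0↦4, 1↦2, 2↦3, 3↦0, 4↦1]  zeros at y ∈ {3}
  x = 4: [0↦2, 1↦0, 2↦4, 3↦2, 4↦2]  zeros at y ∈ {1}
Collecting zeros: affine points = {(0, 3), (1, 2), (2, 2), (3, 3), (4, 1)}.
Total count |C(F_5)_aff| = 5.


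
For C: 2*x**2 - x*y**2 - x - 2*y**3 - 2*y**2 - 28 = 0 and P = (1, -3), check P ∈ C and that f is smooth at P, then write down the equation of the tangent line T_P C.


Tangent line at P: -6*x - 36*y - 102 = 0.

Step 1: f(1, -3) = 0, so P lies on C.
Step 2: partial derivatives
  f_x(x, y) = 4*x - y**2 - 1, f_y(x, y) = -2*x*y - 6*y**2 - 4*y.
  f_x(P) = -6, f_y(P) = -36 (gradient nonzero, so P is smooth).
Step 3: tangent line at P: -6·(x − 1) + -36·(y − -3) = 0.
Expanding: -6*x - 36*y - 102 = 0.


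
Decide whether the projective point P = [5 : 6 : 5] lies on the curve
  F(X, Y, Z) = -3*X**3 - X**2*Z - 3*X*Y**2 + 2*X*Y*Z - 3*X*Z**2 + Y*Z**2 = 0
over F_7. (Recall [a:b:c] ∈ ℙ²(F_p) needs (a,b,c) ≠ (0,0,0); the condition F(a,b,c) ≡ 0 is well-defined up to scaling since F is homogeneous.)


F(5,6,5) ≡ 1 (mod 7); P is NOT on the curve.

Evaluate F(5, 6, 5) term-by-term (mod 7).
  -3*X**3 ↦ -3·125·1·1 = -375
  -X**2*Z ↦ -1·25·1·5 = -125
  -3*X*Y**2 ↦ -3·5·36·1 = -540
  2*X*Y*Z ↦ 2·5·6·5 = 300
  -3*X*Z**2 ↦ -3·5·1·25 = -375
  Y*Z**2 ↦ 1·1·6·25 = 150
Sum: F(5, 6, 5) = (-375) + (-125) + (-540) + (300) + (-375) + (150) = -965.
Reducing mod 7: -965 ≡ 1 (mod 7).
Since F(a, b, c) ≡ 1 ≠ 0 (mod 7), P does NOT lie on the curve.


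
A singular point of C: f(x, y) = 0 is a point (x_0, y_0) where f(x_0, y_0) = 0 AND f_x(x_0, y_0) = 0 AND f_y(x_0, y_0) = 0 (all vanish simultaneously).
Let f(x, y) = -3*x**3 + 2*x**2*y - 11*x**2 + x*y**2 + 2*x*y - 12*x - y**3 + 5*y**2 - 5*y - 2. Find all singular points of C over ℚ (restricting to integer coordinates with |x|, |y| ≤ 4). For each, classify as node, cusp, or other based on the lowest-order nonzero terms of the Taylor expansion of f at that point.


Singular points: {(-1, 1)}; classification: cusp.

Compute partial derivatives:
  f_x = -9*x**2 + 4*x*y - 22*x + y**2 + 2*y - 12.
  f_y = 2*x**2 + 2*x*y + 2*x - 3*y**2 + 10*y - 5.
Scan x_0 ∈ {−4, ..., 4}. For each x_0, f_y(x_0, y) is a polynomial in y; find its integer roots y ∈ {−4, ..., 4}, then test f_x and f at those candidates.
  x = -4: f_y(-4, y) = -3*y**2 + 2*y + 19; no integer root y with |y| ≤ 4.
  x = -3: f_y(-3, y) = -3*y**2 + 4*y + 7; vanishes at y ∈ {-1}. (-3, -1): f_x = -16 ≠ 0.
  x = -2: f_y(-2, y) = -3*y**2 + 6*y - 1; no integer root y with |y| ≤ 4.
  x = -1: f_y(-1, y) = -3*y**2 + 8*y - 5; vanishes at y ∈ {1}. (-1, 1): f_x = 0, f = 0 — SINGULAR.
  x = 0: f_y(0, y) = -3*y**2 + 10*y - 5; no integer root y with |y| ≤ 4.
  x = 1: f_y(1, y) = -3*y**2 + 12*y - 1; no integer root y with |y| ≤ 4.
  x = 2: f_y(2, y) = -3*y**2 + 14*y + 7; no integer root y with |y| ≤ 4.
  x = 3: f_y(3, y) = -3*y**2 + 16*y + 19; vanishes at y ∈ {-1}. (3, -1): f_x = -172 ≠ 0.
  x = 4: f_y(4, y) = -3*y**2 + 18*y + 35; no integer root y with |y| ≤ 4.
Only singular point on the grid: (-1, 1).
Classify: substitute x = -1 + u, y = 1 + v and expand: f = -3*u**3 + 2*u**2*v + u*v**2 - v**3 + v**2.
No constant or linear terms (consistent with a singular point). Quadratic part: v**2. Cubic part: -3*u**3 + 2*u**2*v + u*v**2 - v**3.
The quadratic part v**2 is a perfect square, so there is a single (double) tangent line v = 0, i.e. y = 1. Restricting the cubic part to that line (v = 0) leaves -3*u**3 ≠ 0, so f is not divisible by v and the branch is v² ≈ 3*u**3 to lowest order — this is a cusp.
Classification: cusp.


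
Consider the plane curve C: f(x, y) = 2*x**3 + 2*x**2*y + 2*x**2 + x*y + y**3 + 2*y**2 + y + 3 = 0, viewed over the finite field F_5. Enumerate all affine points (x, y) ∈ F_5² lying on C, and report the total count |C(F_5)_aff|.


Affine F_5-points: {(2, 2), (2, 3), (3, 0), (3, 1), (3, 2)}; count = 5.

For each of the 25 pairs (x, y) ∈ F_5², evaluate f(x, y) mod 5. Record the zeros.
  x = 0: [0↦3, 1↦2, 2↦1, 3↦1, 4↦3]  zeros at y ∈ ∅
  x = 1: [0↦2, 1↦4, 2↦1, 3↦4, 4↦4]  zeros at y ∈ ∅
  x = 2: [0↦2, 1↦1, 2↦0, 3↦0, 4↦2]  zeros at y ∈ {2, 3}
  x = 3: [0↦0, 1↦0, 2↦0, 3↦1, 4↦4]  zeros at y ∈ {0, 1, 2}
  x = 4: [0↦3, 1↦3, 2↦3, 3↦4, 4↦2]  zeros at y ∈ ∅
Collecting zeros: affine points = {(2, 2), (2, 3), (3, 0), (3, 1), (3, 2)}.
Total count |C(F_5)_aff| = 5.


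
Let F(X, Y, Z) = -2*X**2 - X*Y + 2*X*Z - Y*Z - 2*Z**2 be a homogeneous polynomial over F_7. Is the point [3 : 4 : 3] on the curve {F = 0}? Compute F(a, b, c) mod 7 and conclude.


F(3,4,3) ≡ 0 (mod 7); P is on the curve.

Evaluate F(3, 4, 3) term-by-term (mod 7).
  -2*X**2 ↦ -2·9·1·1 = -18
  -X*Y ↦ -1·3·4·1 = -12
  2*X*Z ↦ 2·3·1·3 = 18
  -Y*Z ↦ -1·1·4·3 = -12
  -2*Z**2 ↦ -2·1·1·9 = -18
Sum: F(3, 4, 3) = (-18) + (-12) + (18) + (-12) + (-18) = -42.
Reducing mod 7: -42 ≡ 0 (mod 7).
Since F(a, b, c) ≡ 0 (mod 7), P lies on the curve.


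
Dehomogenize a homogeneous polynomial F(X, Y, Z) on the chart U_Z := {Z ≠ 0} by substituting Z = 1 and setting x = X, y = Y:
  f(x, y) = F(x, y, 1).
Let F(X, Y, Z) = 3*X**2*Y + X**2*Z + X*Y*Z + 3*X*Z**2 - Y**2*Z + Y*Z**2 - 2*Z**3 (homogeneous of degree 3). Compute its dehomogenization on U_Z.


f(x, y) = 3*x**2*y + x**2 + x*y + 3*x - y**2 + y - 2

On U_Z we set Z = 1. Each monomial c·X^i·Y^j·Z^k in F becomes c·x^i·y^j·1^k = c·x^i·y^j.
Substituting Z = 1: F(X, Y, 1) = 3*x**2*y + x**2 + x*y + 3*x - y**2 + y - 2.
Note: deg(f) ≤ deg(F) = 3; strict inequality happens when F is divisible by Z (lost terms).


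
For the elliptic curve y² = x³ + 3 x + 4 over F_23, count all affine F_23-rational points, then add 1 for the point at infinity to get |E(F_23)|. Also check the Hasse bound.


Affine points = {(0, 2), (0, 21), (1, 10), (1, 13), (2, 8), (2, 15), (5, 11), (5, 12), (6, 10), (6, 13), (7, 0), (9, 1), (9, 22), (13, 3), (13, 20), (16, 10), (16, 13), (17, 0), (18, 5), (18, 18), (21, 6), (21, 17), (22, 0)}; affine count = 23; |E(F_23)| = 24.

Discriminant check: Δ ∝ 4a³ + 27b² = 4·3³ + 27·4² = 4·27 + 27·16 ≡ 11 (mod 23). Nonzero ⇒ E is nonsingular.
For each x ∈ F_23, compute rhs = x³ + 3·x + 4 mod 23, then count y ∈ F_23 with y² ≡ rhs.
  x = 0: rhs = 4, matching y values: 2, 21 (2 points).
  x = 1: rhs = 8, matching y values: 10, 13 (2 points).
  x = 2: rhs = 18, matching y values: 8, 15 (2 points).
  x = 3: rhs = 17, matching y values: none (0 points).
  x = 4: rhs = 11, matching y values: none (0 points).
  x = 5: rhs = 6, matching y values: 11, 12 (2 points).
  x = 6: rhs = 8, matching y values: 10, 13 (2 points).
  x = 7: rhs = 0, matching y values: 0 (1 points).
  x = 8: rhs = 11, matching y values: none (0 points).
  x = 9: rhs = 1, matching y values: 1, 22 (2 points).
  x = 10: rhs = 22, matching y values: none (0 points).
  x = 11: rhs = 11, matching y values: none (0 points).
  x = 12: rhs = 20, matching y values: none (0 points).
  x = 13: rhs = 9, matching y values: 3, 20 (2 points).
  x = 14: rhs = 7, matching y values: none (0 points).
  x = 15: rhs = 20, matching y values: none (0 points).
  x = 16: rhs = 8, matching y values: 10, 13 (2 points).
  x = 17: rhs = 0, matching y values: 0 (1 points).
  x = 18: rhs = 2, matching y values: 5, 18 (2 points).
  x = 19: rhs = 20, matching y values: none (0 points).
  x = 20: rhs = 14, matching y values: none (0 points).
  x = 21: rhs = 13, matching y values: 6, 17 (2 points).
  x = 22: rhs = 0, matching y values: 0 (1 points).
Total affine count: 23.
Full point count |E(F_23)| = 23 + 1 = 24.
Hasse bound: |24 − (23+1)| = |0| = 0 ≤ 2√23 ≈ 9.5917 ✓.


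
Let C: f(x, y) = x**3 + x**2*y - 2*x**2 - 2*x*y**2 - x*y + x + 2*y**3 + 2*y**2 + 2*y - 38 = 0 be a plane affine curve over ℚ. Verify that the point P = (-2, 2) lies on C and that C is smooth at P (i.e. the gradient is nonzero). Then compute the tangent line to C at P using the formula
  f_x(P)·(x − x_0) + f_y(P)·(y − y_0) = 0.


Tangent line at P: 3*x + 56*y - 106 = 0.

Step 1: f(-2, 2) = 0, so P lies on C.
Step 2: partial derivatives
  f_x(x, y) = 3*x**2 + 2*x*y - 4*x - 2*y**2 - y + 1, f_y(x, y) = x**2 - 4*x*y - x + 6*y**2 + 4*y + 2.
  f_x(P) = 3, f_y(P) = 56 (gradient nonzero, so P is smooth).
Step 3: tangent line at P: 3·(x − -2) + 56·(y − 2) = 0.
Expanding: 3*x + 56*y - 106 = 0.


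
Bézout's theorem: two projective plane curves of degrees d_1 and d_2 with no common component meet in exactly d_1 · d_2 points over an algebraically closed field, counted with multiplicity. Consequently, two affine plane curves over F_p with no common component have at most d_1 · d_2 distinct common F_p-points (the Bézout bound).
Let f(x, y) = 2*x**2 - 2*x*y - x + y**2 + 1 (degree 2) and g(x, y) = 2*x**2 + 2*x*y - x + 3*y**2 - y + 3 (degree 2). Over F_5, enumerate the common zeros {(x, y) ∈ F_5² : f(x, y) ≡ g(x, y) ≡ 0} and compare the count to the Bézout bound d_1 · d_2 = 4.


Common zeros: ∅; count = 0; Bézout bound = 4.

deg(f) = 2, deg(g) = 2, so Bézout bound = 4.
Scan x ∈ F_5. For each x, list the y ∈ F_5 with f(x, y) ≡ 0 and those with g(x, y) ≡ 0 (mod 5); the common zeros in that column are the intersection.
  x = 0: f ≡ 0 at y ∈ {2, 3}; g ≡ 0 at y ∈ {1}; common: ∅.
  x = 1: f ≡ 0 at y ∈ {3, 4}; g ≡ 0 at y ∈ ∅; common: ∅.
  x = 2: f ≡ 0 at y ∈ ∅; g ≡ 0 at y ∈ {1, 3}; common: ∅.
  x = 3: f ≡ 0 at y ∈ ∅; g ≡ 0 at y ∈ {2, 3}; common: ∅.
  x = 4: f ≡ 0 at y ∈ ∅; g ≡ 0 at y ∈ ∅; common: ∅.
Collecting: common zeros = ∅, so the count is 0.
Comparison with the Bézout bound: 0 ≤ 4 = deg(f)·deg(g), as expected for curves with no common component (the affine F_5-count falls short of the bound because intersections may lie at infinity, over extension fields, or carry multiplicity).


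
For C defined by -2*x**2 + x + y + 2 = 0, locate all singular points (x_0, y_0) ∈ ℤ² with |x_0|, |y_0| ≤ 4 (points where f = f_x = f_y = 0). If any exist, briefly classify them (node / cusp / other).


No singular points in the scanned grid; C is smooth there.

Compute partial derivatives:
  f_x = 1 - 4*x.
  f_y = 1.
f_y = 1 is a nonzero constant, so f_y never vanishes: no point (x, y) can satisfy f = f_x = f_y = 0. In particular no (x, y) ∈ {−4, ..., 4}² is singular; the curve is smooth.


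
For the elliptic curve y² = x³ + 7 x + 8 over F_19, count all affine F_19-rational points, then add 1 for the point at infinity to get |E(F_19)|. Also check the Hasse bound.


Affine points = {(1, 4), (1, 15), (2, 7), (2, 12), (4, 9), (4, 10), (5, 4), (5, 15), (6, 0), (7, 1), (7, 18), (8, 5), (8, 14), (13, 4), (13, 15), (14, 0), (15, 7), (15, 12), (16, 6), (16, 13), (17, 9), (17, 10), (18, 0)}; affine count = 23; |E(F_19)| = 24.

Discriminant check: Δ ∝ 4a³ + 27b² = 4·7³ + 27·8² = 4·343 + 27·64 ≡ 3 (mod 19). Nonzero ⇒ E is nonsingular.
For each x ∈ F_19, compute rhs = x³ + 7·x + 8 mod 19, then count y ∈ F_19 with y² ≡ rhs.
  x = 0: rhs = 8, matching y values: none (0 points).
  x = 1: rhs = 16, matching y values: 4, 15 (2 points).
  x = 2: rhs = 11, matching y values: 7, 12 (2 points).
  x = 3: rhs = 18, matching y values: none (0 points).
  x = 4: rhs = 5, matching y values: 9, 10 (2 points).
  x = 5: rhs = 16, matching y values: 4, 15 (2 points).
  x = 6: rhs = 0, matching y values: 0 (1 points).
  x = 7: rhs = 1, matching y values: 1, 18 (2 points).
  x = 8: rhs = 6, matching y values: 5, 14 (2 points).
  x = 9: rhs = 2, matching y values: none (0 points).
  x = 10: rhs = 14, matching y values: none (0 points).
  x = 11: rhs = 10, matching y values: none (0 points).
  x = 12: rhs = 15, matching y values: none (0 points).
  x = 13: rhs = 16, matching y values: 4, 15 (2 points).
  x = 14: rhs = 0, matching y values: 0 (1 points).
  x = 15: rhs = 11, matching y values: 7, 12 (2 points).
  x = 16: rhs = 17, matching y values: 6, 13 (2 points).
  x = 17: rhs = 5, matching y values: 9, 10 (2 points).
  x = 18: rhs = 0, matching y values: 0 (1 points).
Total affine count: 23.
Full point count |E(F_19)| = 23 + 1 = 24.
Hasse bound: |24 − (19+1)| = |4| = 4 ≤ 2√19 ≈ 8.7178 ✓.


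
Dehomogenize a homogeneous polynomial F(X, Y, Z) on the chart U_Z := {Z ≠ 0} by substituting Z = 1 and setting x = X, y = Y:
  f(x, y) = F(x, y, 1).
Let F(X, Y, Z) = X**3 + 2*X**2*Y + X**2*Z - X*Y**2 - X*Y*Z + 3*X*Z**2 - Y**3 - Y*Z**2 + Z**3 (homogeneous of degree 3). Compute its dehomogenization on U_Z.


f(x, y) = x**3 + 2*x**2*y + x**2 - x*y**2 - x*y + 3*x - y**3 - y + 1

On U_Z we set Z = 1. Each monomial c·X^i·Y^j·Z^k in F becomes c·x^i·y^j·1^k = c·x^i·y^j.
Substituting Z = 1: F(X, Y, 1) = x**3 + 2*x**2*y + x**2 - x*y**2 - x*y + 3*x - y**3 - y + 1.
Note: deg(f) ≤ deg(F) = 3; strict inequality happens when F is divisible by Z (lost terms).


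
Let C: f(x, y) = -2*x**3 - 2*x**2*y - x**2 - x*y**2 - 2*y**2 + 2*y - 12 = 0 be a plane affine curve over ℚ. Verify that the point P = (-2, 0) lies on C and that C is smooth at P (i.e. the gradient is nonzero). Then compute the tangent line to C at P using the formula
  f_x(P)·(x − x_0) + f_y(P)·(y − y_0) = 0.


Tangent line at P: -20*x - 6*y - 40 = 0.

Step 1: f(-2, 0) = 0, so P lies on C.
Step 2: partial derivatives
  f_x(x, y) = -6*x**2 - 4*x*y - 2*x - y**2, f_y(x, y) = -2*x**2 - 2*x*y - 4*y + 2.
  f_x(P) = -20, f_y(P) = -6 (gradient nonzero, so P is smooth).
Step 3: tangent line at P: -20·(x − -2) + -6·(y − 0) = 0.
Expanding: -20*x - 6*y - 40 = 0.


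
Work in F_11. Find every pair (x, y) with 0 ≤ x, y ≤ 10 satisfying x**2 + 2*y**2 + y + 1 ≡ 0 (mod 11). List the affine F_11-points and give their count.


Affine F_11-points: {(0, 2), (0, 3), (2, 7), (2, 9), (3, 6), (3, 10), (8, 6), (8, 10), (9, 7), (9, 9)}; count = 10.

For each of the 121 pairs (x, y) ∈ F_11², evaluate f(x, y) mod 11. Record the zeros.
  x = 0: [0↦1, 1↦4, 2↦0, 3↦0, 4↦4, 5↦1, 6↦2, 7↦7, 8↦5, 9↦7, 10↦2]  zeros at y ∈ {2, 3}
  x = 1: [0↦2, 1↦5, 2↦1, 3↦1, 4↦5, 5↦2, 6↦3, 7↦8, 8↦6, 9↦8, 10↦3]  zeros at y ∈ ∅
  x = 2: [0↦5, 1↦8, 2↦4, 3↦4, 4↦8, 5↦5, 6↦6, 7↦0, 8↦9, 9↦0, 10↦6]  zeros at y ∈ {7, 9}
  x = 3: [0↦10, 1↦2, 2↦9, 3↦9, 4↦2, 5↦10, 6↦0, 7↦5, 8↦3, 9↦5, 10↦0]  zeros at y ∈ {6, 10}
  x = 4: [0↦6, 1↦9, 2↦5, 3↦5, 4↦9, 5↦6, 6↦7, 7↦1, 8↦10, 9↦1, 10↦7]  zeros at y ∈ ∅
  x = 5: [0↦4, 1↦7, 2↦3, 3↦3, 4↦7, 5↦4, 6↦5, 7↦10, 8↦8, 9↦10, 10↦5]  zeros at y ∈ ∅
  x = 6: [0↦4, 1↦7, 2↦3, 3↦3, 4↦7, 5↦4, 6↦5, 7↦10, 8↦8, 9↦10, 10↦5]  zeros at y ∈ ∅
  x = 7: [0↦6, 1↦9, 2↦5, 3↦5, 4↦9, 5↦6, 6↦7, 7↦1, 8↦10, 9↦1, 10↦7]  zeros at y ∈ ∅
  x = 8: [0↦10, 1↦2, 2↦9, 3↦9, 4↦2, 5↦10, 6↦0, 7↦5, 8↦3, 9↦5, 10↦0]  zeros at y ∈ {6, 10}
  x = 9: [0↦5, 1↦8, 2↦4, 3↦4, 4↦8, 5↦5, 6↦6, 7↦0, 8↦9, 9↦0, 10↦6]  zeros at y ∈ {7, 9}
  x = 10: [0↦2, 1↦5, 2↦1, 3↦1, 4↦5, 5↦2, 6↦3, 7↦8, 8↦6, 9↦8, 10↦3]  zeros at y ∈ ∅
Collecting zeros: affine points = {(0, 2), (0, 3), (2, 7), (2, 9), (3, 6), (3, 10), (8, 6), (8, 10), (9, 7), (9, 9)}.
Total count |C(F_11)_aff| = 10.


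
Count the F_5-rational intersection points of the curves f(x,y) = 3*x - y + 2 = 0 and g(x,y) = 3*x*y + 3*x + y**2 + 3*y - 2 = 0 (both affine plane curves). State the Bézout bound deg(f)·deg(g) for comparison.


Common zeros: {(2, 3), (3, 1)}; count = 2; Bézout bound = 2.

deg(f) = 1, deg(g) = 2, so Bézout bound = 2.
Scan x ∈ F_5. For each x, list the y ∈ F_5 with f(x, y) ≡ 0 and those with g(x, y) ≡ 0 (mod 5); the common zeros in that column are the intersection.
  x = 0: f ≡ 0 at y ∈ {2}; g ≡ 0 at y ∈ ∅; common: ∅.
  x = 1: f ≡ 0 at y ∈ {0}; g ≡ 0 at y ∈ ∅; common: ∅.
  x = 2: f ≡ 0 at y ∈ {3}; g ≡ 0 at y ∈ {3}; common: {3}.
  x = 3: f ≡ 0 at y ∈ {1}; g ≡ 0 at y ∈ {1, 2}; common: {1}.
  x = 4: f ≡ 0 at y ∈ {4}; g ≡ 0 at y ∈ {0}; common: ∅.
Collecting: common zeros = {(2, 3), (3, 1)}, so the count is 2.
Comparison with the Bézout bound: 2 ≤ 2 = deg(f)·deg(g), as expected for curves with no common component (the bound is attained).


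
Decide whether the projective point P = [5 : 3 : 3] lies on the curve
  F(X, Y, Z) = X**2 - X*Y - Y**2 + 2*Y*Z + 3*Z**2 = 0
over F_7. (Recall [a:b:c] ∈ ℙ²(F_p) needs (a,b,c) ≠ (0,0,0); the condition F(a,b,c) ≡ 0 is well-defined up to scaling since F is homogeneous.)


F(5,3,3) ≡ 4 (mod 7); P is NOT on the curve.

Evaluate F(5, 3, 3) term-by-term (mod 7).
  X**2 ↦ 1·25·1·1 = 25
  -X*Y ↦ -1·5·3·1 = -15
  -Y**2 ↦ -1·1·9·1 = -9
  2*Y*Z ↦ 2·1·3·3 = 18
  3*Z**2 ↦ 3·1·1·9 = 27
Sum: F(5, 3, 3) = (25) + (-15) + (-9) + (18) + (27) = 46.
Reducing mod 7: 46 ≡ 4 (mod 7).
Since F(a, b, c) ≡ 4 ≠ 0 (mod 7), P does NOT lie on the curve.


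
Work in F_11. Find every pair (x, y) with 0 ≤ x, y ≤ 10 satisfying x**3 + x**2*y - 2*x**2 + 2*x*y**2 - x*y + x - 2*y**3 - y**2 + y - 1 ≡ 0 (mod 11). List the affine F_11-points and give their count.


Affine F_11-points: {(1, 2), (2, 7), (3, 0), (3, 9), (3, 10), (6, 8), (10, 3)}; count = 7.

For each of the 121 pairs (x, y) ∈ F_11², evaluate f(x, y) mod 11. Record the zeros.
  x = 0: [0↦10, 1↦8, 2↦3, 3↦5, 4↦2, 5↦4, 6↦10, 7↦8, 8↦8, 9↦9, 10↦10]  zeros at y ∈ ∅
  x = 1: [0↦10, 1↦10, 2↦0, 3↦1, 4↦1, 5↦10, 6↦5, 7↦7, 8↦4, 9↦6, 10↦1]  zeros at y ∈ {2}
  x = 2: [0↦1, 1↦5, 2↦3, 3↦5, 4↦10, 5↦6, 6↦3, 7↦0, 8↦7, 9↦1, 10↦3]  zeros at y ∈ {7}
  x = 3: [0↦0, 1↦10, 2↦7, 3↦1, 4↦2, 5↦9, 6↦10, 7↦4, 8↦1, 9↦0, 10↦0]  zeros at y ∈ {0, 9, 10}
  x = 4: [0↦2, 1↦9, 2↦7, 3↦6, 4↦5, 5↦3, 6↦10, 7↦3, 8↦3, 9↦9, 10↦9]  zeros at y ∈ ∅
  x = 5: [0↦2, 1↦8, 2↦9, 3↦4, 4↦3, 5↦5, 6↦9, 7↦3, 8↦8, 9↦1, 10↦3]  zeros at y ∈ ∅
  x = 6: [0↦6, 1↦2, 2↦8, 3↦1, 4↦2, 5↦10, 6↦2, 7↦10, 8↦0, 9↦4, 10↦10]  zeros at y ∈ {8}
  x = 7: [0↦9, 1↦8, 2↦10, 3↦3, 4↦8, 5↦2, 6↦6, 7↦8, 8↦7, 9↦2, 10↦3]  zeros at y ∈ ∅
  x = 8: [0↦6, 1↦10, 2↦10, 3↦5, 4↦5, 5↦9, 6↦5, 7↦3, 8↦2, 9↦1, 10↦10]  zeros at y ∈ ∅
  x = 9: [0↦3, 1↦3, 2↦3, 3↦2, 4↦10, 5↦4, 6↦5, 7↦1, 8↦2, 9↦7, 10↦4]  zeros at y ∈ ∅
  x = 10: [0↦6, 1↦4, 2↦6, 3↦0, 4↦7, 5↦4, 6↦1, 7↦8, 8↦2, 9↦4, 10↦2]  zeros at y ∈ {3}
Collecting zeros: affine points = {(1, 2), (2, 7), (3, 0), (3, 9), (3, 10), (6, 8), (10, 3)}.
Total count |C(F_11)_aff| = 7.


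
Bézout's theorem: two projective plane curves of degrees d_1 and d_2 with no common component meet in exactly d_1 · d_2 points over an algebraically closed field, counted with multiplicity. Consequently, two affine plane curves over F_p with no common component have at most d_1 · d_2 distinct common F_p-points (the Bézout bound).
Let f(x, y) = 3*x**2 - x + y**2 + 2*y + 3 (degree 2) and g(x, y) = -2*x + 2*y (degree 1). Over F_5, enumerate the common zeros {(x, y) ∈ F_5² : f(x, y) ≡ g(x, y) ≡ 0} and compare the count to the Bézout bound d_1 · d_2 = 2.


Common zeros: ∅; count = 0; Bézout bound = 2.

deg(f) = 2, deg(g) = 1, so Bézout bound = 2.
Scan x ∈ F_5. For each x, list the y ∈ F_5 with f(x, y) ≡ 0 and those with g(x, y) ≡ 0 (mod 5); the common zeros in that column are the intersection.
  x = 0: f ≡ 0 at y ∈ ∅; g ≡ 0 at y ∈ {0}; common: ∅.
  x = 1: f ≡ 0 at y ∈ {0, 3}; g ≡ 0 at y ∈ {1}; common: ∅.
  x = 2: f ≡ 0 at y ∈ ∅; g ≡ 0 at y ∈ {2}; common: ∅.
  x = 3: f ≡ 0 at y ∈ {1, 2}; g ≡ 0 at y ∈ {3}; common: ∅.
  x = 4: f ≡ 0 at y ∈ {1, 2}; g ≡ 0 at y ∈ {4}; common: ∅.
Collecting: common zeros = ∅, so the count is 0.
Comparison with the Bézout bound: 0 ≤ 2 = deg(f)·deg(g), as expected for curves with no common component (the affine F_5-count falls short of the bound because intersections may lie at infinity, over extension fields, or carry multiplicity).


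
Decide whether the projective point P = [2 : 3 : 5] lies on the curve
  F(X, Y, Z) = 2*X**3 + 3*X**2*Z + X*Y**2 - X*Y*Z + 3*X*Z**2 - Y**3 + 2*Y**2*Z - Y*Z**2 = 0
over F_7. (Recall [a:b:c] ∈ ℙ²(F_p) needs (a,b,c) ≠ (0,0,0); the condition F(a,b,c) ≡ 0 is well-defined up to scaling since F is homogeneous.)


F(2,3,5) ≡ 6 (mod 7); P is NOT on the curve.

Evaluate F(2, 3, 5) term-by-term (mod 7).
  2*X**3 ↦ 2·8·1·1 = 16
  3*X**2*Z ↦ 3·4·1·5 = 60
  X*Y**2 ↦ 1·2·9·1 = 18
  -X*Y*Z ↦ -1·2·3·5 = -30
  3*X*Z**2 ↦ 3·2·1·25 = 150
  -Y**3 ↦ -1·1·27·1 = -27
  2*Y**2*Z ↦ 2·1·9·5 = 90
  -Y*Z**2 ↦ -1·1·3·25 = -75
Sum: F(2, 3, 5) = (16) + (60) + (18) + (-30) + (150) + (-27) + (90) + (-75) = 202.
Reducing mod 7: 202 ≡ 6 (mod 7).
Since F(a, b, c) ≡ 6 ≠ 0 (mod 7), P does NOT lie on the curve.


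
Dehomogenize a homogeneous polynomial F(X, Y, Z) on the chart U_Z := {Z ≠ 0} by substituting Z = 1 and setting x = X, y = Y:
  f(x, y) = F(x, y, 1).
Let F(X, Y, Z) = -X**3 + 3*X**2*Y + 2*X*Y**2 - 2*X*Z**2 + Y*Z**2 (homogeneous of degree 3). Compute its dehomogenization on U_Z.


f(x, y) = -x**3 + 3*x**2*y + 2*x*y**2 - 2*x + y

On U_Z we set Z = 1. Each monomial c·X^i·Y^j·Z^k in F becomes c·x^i·y^j·1^k = c·x^i·y^j.
Substituting Z = 1: F(X, Y, 1) = -x**3 + 3*x**2*y + 2*x*y**2 - 2*x + y.
Note: deg(f) ≤ deg(F) = 3; strict inequality happens when F is divisible by Z (lost terms).


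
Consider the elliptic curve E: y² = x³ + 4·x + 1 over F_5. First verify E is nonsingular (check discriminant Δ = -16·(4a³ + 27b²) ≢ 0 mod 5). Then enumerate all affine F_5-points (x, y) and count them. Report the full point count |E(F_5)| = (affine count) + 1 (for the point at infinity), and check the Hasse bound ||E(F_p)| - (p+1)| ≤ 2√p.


Affine points = {(0, 1), (0, 4), (1, 1), (1, 4), (3, 0), (4, 1), (4, 4)}; affine count = 7; |E(F_5)| = 8.

Discriminant check: Δ ∝ 4a³ + 27b² = 4·4³ + 27·1² = 4·64 + 27·1 ≡ 3 (mod 5). Nonzero ⇒ E is nonsingular.
For each x ∈ F_5, compute rhs = x³ + 4·x + 1 mod 5, then count y ∈ F_5 with y² ≡ rhs.
  x = 0: rhs = 1, matching y values: 1, 4 (2 points).
  x = 1: rhs = 1, matching y values: 1, 4 (2 points).
  x = 2: rhs = 2, matching y values: none (0 points).
  x = 3: rhs = 0, matching y values: 0 (1 points).
  x = 4: rhs = 1, matching y values: 1, 4 (2 points).
Total affine count: 7.
Full point count |E(F_5)| = 7 + 1 = 8.
Hasse bound: |8 − (5+1)| = |2| = 2 ≤ 2√5 ≈ 4.4721 ✓.


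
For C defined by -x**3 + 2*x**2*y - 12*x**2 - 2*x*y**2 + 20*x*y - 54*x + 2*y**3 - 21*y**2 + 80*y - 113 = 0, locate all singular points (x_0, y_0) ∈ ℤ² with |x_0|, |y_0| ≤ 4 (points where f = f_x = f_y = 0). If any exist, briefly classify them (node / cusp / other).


Singular points: {(-2, 3)}; classification: cusp.

Compute partial derivatives:
  f_x = -3*x**2 + 4*x*y - 24*x - 2*y**2 + 20*y - 54.
  f_y = 2*x**2 - 4*x*y + 20*x + 6*y**2 - 42*y + 80.
Scan x_0 ∈ {−4, ..., 4}. For each x_0, f_y(x_0, y) is a polynomial in y; find its integer roots y ∈ {−4, ..., 4}, then test f_x and f at those candidates.
  x = -4: f_y(-4, y) = 6*y**2 - 26*y + 32; no integer root y with |y| ≤ 4.
  x = -3: f_y(-3, y) = 6*y**2 - 30*y + 38; no integer root y with |y| ≤ 4.
  x = -2: f_y(-2, y) = 6*y**2 - 34*y + 48; vanishes at y ∈ {3}. (-2, 3): f_x = 0, f = 0 — SINGULAR.
  x = -1: f_y(-1, y) = 6*y**2 - 38*y + 62; no integer root y with |y| ≤ 4.
  x = 0: f_y(0, y) = 6*y**2 - 42*y + 80; no integer root y with |y| ≤ 4.
  x = 1: f_y(1, y) = 6*y**2 - 46*y + 102; no integer root y with |y| ≤ 4.
  x = 2: f_y(2, y) = 6*y**2 - 50*y + 128; no integer root y with |y| ≤ 4.
  x = 3: f_y(3, y) = 6*y**2 - 54*y + 158; no integer root y with |y| ≤ 4.
  x = 4: f_y(4, y) = 6*y**2 - 58*y + 192; no integer root y with |y| ≤ 4.
Only singular point on the grid: (-2, 3).
Classify: substitute x = -2 + u, y = 3 + v and expand: f = -u**3 + 2*u**2*v - 2*u*v**2 + 2*v**3 + v**2.
No constant or linear terms (consistent with a singular point). Quadratic part: v**2. Cubic part: -u**3 + 2*u**2*v - 2*u*v**2 + 2*v**3.
The quadratic part v**2 is a perfect square, so there is a single (double) tangent line v = 0, i.e. y = 3. Restricting the cubic part to that line (v = 0) leaves -u**3 ≠ 0, so f is not divisible by v and the branch is v² ≈ u**3 to lowest order — this is a cusp.
Classification: cusp.


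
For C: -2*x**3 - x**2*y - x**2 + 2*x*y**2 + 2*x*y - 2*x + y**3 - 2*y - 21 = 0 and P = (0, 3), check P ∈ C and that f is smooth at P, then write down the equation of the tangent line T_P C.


Tangent line at P: 22*x + 25*y - 75 = 0.

Step 1: f(0, 3) = 0, so P lies on C.
Step 2: partial derivatives
  f_x(x, y) = -6*x**2 - 2*x*y - 2*x + 2*y**2 + 2*y - 2, f_y(x, y) = -x**2 + 4*x*y + 2*x + 3*y**2 - 2.
  f_x(P) = 22, f_y(P) = 25 (gradient nonzero, so P is smooth).
Step 3: tangent line at P: 22·(x − 0) + 25·(y − 3) = 0.
Expanding: 22*x + 25*y - 75 = 0.


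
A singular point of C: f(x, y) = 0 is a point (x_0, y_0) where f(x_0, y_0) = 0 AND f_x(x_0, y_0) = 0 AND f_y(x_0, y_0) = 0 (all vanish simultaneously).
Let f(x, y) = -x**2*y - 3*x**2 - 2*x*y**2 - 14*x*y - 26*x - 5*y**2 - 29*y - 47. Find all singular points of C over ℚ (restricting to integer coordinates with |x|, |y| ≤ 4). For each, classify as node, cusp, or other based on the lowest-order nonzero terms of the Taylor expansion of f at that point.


Singular points: {(-3, -2)}; classification: node.

Compute partial derivatives:
  f_x = -2*x*y - 6*x - 2*y**2 - 14*y - 26.
  f_y = -x**2 - 4*x*y - 14*x - 10*y - 29.
Scan x_0 ∈ {−4, ..., 4}. For each x_0, f_y(x_0, y) is a polynomial in y; find its integer roots y ∈ {−4, ..., 4}, then test f_x and f at those candidates.
  x = -4: f_y(-4, y) = 6*y + 11; no integer root y with |y| ≤ 4.
  x = -3: f_y(-3, y) = 2*y + 4; vanishes at y ∈ {-2}. (-3, -2): f_x = 0, f = 0 — SINGULAR.
  x = -2: f_y(-2, y) = -2*y - 5; no integer root y with |y| ≤ 4.
  x = -1: f_y(-1, y) = -6*y - 16; no integer root y with |y| ≤ 4.
  x = 0: f_y(0, y) = -10*y - 29; no integer root y with |y| ≤ 4.
  x = 1: f_y(1, y) = -14*y - 44; no integer root y with |y| ≤ 4.
  x = 2: f_y(2, y) = -18*y - 61; no integer root y with |y| ≤ 4.
  x = 3: f_y(3, y) = -22*y - 80; no integer root y with |y| ≤ 4.
  x = 4: f_y(4, y) = -26*y - 101; no integer root y with |y| ≤ 4.
Only singular point on the grid: (-3, -2).
Classify: substitute x = -3 + u, y = -2 + v and expand: f = -u**2*v - u**2 - 2*u*v**2 + v**2.
No constant or linear terms (consistent with a singular point). Quadratic part: -u**2 + v**2. Cubic part: -u**2*v - 2*u*v**2.
The quadratic part v**2 - u**2 = (v − u)(v + u) splits into two distinct linear factors, so there are two distinct tangent lines y − -2 = ±(x − -3) — this is a node (ordinary double point).
Classification: node.


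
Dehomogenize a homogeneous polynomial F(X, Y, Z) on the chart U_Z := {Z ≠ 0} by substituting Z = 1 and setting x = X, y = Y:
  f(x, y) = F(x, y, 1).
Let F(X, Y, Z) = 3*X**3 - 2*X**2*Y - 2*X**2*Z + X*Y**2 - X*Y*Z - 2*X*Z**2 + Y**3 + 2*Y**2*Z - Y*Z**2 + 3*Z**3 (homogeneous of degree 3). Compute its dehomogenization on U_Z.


f(x, y) = 3*x**3 - 2*x**2*y - 2*x**2 + x*y**2 - x*y - 2*x + y**3 + 2*y**2 - y + 3

On U_Z we set Z = 1. Each monomial c·X^i·Y^j·Z^k in F becomes c·x^i·y^j·1^k = c·x^i·y^j.
Substituting Z = 1: F(X, Y, 1) = 3*x**3 - 2*x**2*y - 2*x**2 + x*y**2 - x*y - 2*x + y**3 + 2*y**2 - y + 3.
Note: deg(f) ≤ deg(F) = 3; strict inequality happens when F is divisible by Z (lost terms).


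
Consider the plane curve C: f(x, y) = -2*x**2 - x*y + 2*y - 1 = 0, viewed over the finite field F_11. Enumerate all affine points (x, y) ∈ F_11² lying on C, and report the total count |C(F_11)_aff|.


Affine F_11-points: {(0, 6), (1, 3), (3, 3), (4, 0), (5, 5), (6, 1), (7, 0), (8, 6), (9, 5), (10, 1)}; count = 10.

For each of the 121 pairs (x, y) ∈ F_11², evaluate f(x, y) mod 11. Record the zeros.
  x = 0: [0↦10, 1↦1, 2↦3, 3↦5, 4↦7, 5↦9, 6↦0, 7↦2, 8↦4, 9↦6, 10↦8]  zeros at y ∈ {6}
  x = 1: [0↦8, 1↦9, 2↦10, 3↦0, 4↦1, 5↦2, 6↦3, 7↦4, 8↦5, 9↦6, 10↦7]  zeros at y ∈ {3}
  x = 2: [0↦2, 1↦2, 2↦2, 3↦2, 4↦2, 5↦2, 6↦2, 7↦2, 8↦2, 9↦2, 10↦2]  zeros at y ∈ ∅
  x = 3: [0↦3, 1↦2, 2↦1, 3↦0, 4↦10, 5↦9, 6↦8, 7↦7, 8↦6, 9↦5, 10↦4]  zeros at y ∈ {3}
  x = 4: [0↦0, 1↦9, 2↦7, 3↦5, 4↦3, 5↦1, 6↦10, 7↦8, 8↦6, 9↦4, 10↦2]  zeros at y ∈ {0}
  x = 5: [0↦4, 1↦1, 2↦9, 3↦6, 4↦3, 5↦0, 6↦8, 7↦5, 8↦2, 9↦10, 10↦7]  zeros at y ∈ {5}
  x = 6: [0↦4, 1↦0, 2↦7, 3↦3, 4↦10, 5↦6, 6↦2, 7↦9, 8↦5, 9↦1, 10↦8]  zeros at y ∈ {1}
  x = 7: [0↦0, 1↦6, 2↦1, 3↦7, 4↦2, 5↦8, 6↦3, 7↦9, 8↦4, 9↦10, 10↦5]  zeros at y ∈ {0}
  x = 8: [0↦3, 1↦8, 2↦2, 3↦7, 4↦1, 5↦6, 6↦0, 7↦5, 8↦10, 9↦4, 10↦9]  zeros at y ∈ {6}
  x = 9: [0↦2, 1↦6, 2↦10, 3↦3, 4↦7, 5↦0, 6↦4, 7↦8, 8↦1, 9↦5, 10↦9]  zeros at y ∈ {5}
  x = 10: [0↦8, 1↦0, 2↦3, 3↦6, 4↦9, 5↦1, 6↦4, 7↦7, 8↦10, 9↦2, 10↦5]  zeros at y ∈ {1}
Collecting zeros: affine points = {(0, 6), (1, 3), (3, 3), (4, 0), (5, 5), (6, 1), (7, 0), (8, 6), (9, 5), (10, 1)}.
Total count |C(F_11)_aff| = 10.


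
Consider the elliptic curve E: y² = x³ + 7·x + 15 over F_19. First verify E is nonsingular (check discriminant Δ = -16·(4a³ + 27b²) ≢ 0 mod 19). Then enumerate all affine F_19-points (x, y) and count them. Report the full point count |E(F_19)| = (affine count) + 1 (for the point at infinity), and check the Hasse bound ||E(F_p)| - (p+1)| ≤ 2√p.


Affine points = {(1, 2), (1, 17), (3, 5), (3, 14), (5, 2), (5, 17), (6, 8), (6, 11), (9, 3), (9, 16), (11, 6), (11, 13), (13, 2), (13, 17), (14, 8), (14, 11), (16, 9), (16, 10), (18, 8), (18, 11)}; affine count = 20; |E(F_19)| = 21.

Discriminant check: Δ ∝ 4a³ + 27b² = 4·7³ + 27·15² = 4·343 + 27·225 ≡ 18 (mod 19). Nonzero ⇒ E is nonsingular.
For each x ∈ F_19, compute rhs = x³ + 7·x + 15 mod 19, then count y ∈ F_19 with y² ≡ rhs.
  x = 0: rhs = 15, matching y values: none (0 points).
  x = 1: rhs = 4, matching y values: 2, 17 (2 points).
  x = 2: rhs = 18, matching y values: none (0 points).
  x = 3: rhs = 6, matching y values: 5, 14 (2 points).
  x = 4: rhs = 12, matching y values: none (0 points).
  x = 5: rhs = 4, matching y values: 2, 17 (2 points).
  x = 6: rhs = 7, matching y values: 8, 11 (2 points).
  x = 7: rhs = 8, matching y values: none (0 points).
  x = 8: rhs = 13, matching y values: none (0 points).
  x = 9: rhs = 9, matching y values: 3, 16 (2 points).
  x = 10: rhs = 2, matching y values: none (0 points).
  x = 11: rhs = 17, matching y values: 6, 13 (2 points).
  x = 12: rhs = 3, matching y values: none (0 points).
  x = 13: rhs = 4, matching y values: 2, 17 (2 points).
  x = 14: rhs = 7, matching y values: 8, 11 (2 points).
  x = 15: rhs = 18, matching y values: none (0 points).
  x = 16: rhs = 5, matching y values: 9, 10 (2 points).
  x = 17: rhs = 12, matching y values: none (0 points).
  x = 18: rhs = 7, matching y values: 8, 11 (2 points).
Total affine count: 20.
Full point count |E(F_19)| = 20 + 1 = 21.
Hasse bound: |21 − (19+1)| = |1| = 1 ≤ 2√19 ≈ 8.7178 ✓.


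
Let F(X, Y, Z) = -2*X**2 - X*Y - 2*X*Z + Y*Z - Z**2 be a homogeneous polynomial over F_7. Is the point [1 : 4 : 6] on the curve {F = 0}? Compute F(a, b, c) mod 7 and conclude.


F(1,4,6) ≡ 5 (mod 7); P is NOT on the curve.

Evaluate F(1, 4, 6) term-by-term (mod 7).
  -2*X**2 ↦ -2·1·1·1 = -2
  -X*Y ↦ -1·1·4·1 = -4
  -2*X*Z ↦ -2·1·1·6 = -12
  Y*Z ↦ 1·1·4·6 = 24
  -Z**2 ↦ -1·1·1·36 = -36
Sum: F(1, 4, 6) = (-2) + (-4) + (-12) + (24) + (-36) = -30.
Reducing mod 7: -30 ≡ 5 (mod 7).
Since F(a, b, c) ≡ 5 ≠ 0 (mod 7), P does NOT lie on the curve.


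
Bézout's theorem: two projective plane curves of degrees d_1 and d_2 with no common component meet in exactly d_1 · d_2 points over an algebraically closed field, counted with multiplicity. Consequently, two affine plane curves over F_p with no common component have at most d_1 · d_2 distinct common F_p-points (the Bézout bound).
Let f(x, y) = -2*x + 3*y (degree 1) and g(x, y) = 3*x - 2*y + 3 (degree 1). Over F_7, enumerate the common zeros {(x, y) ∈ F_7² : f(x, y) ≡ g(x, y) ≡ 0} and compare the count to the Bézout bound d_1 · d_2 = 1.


Common zeros: {(1, 3)}; count = 1; Bézout bound = 1.

deg(f) = 1, deg(g) = 1, so Bézout bound = 1.
Scan x ∈ F_7. For each x, list the y ∈ F_7 with f(x, y) ≡ 0 and those with g(x, y) ≡ 0 (mod 7); the common zeros in that column are the intersection.
  x = 0: f ≡ 0 at y ∈ {0}; g ≡ 0 at y ∈ {5}; common: ∅.
  x = 1: f ≡ 0 at y ∈ {3}; g ≡ 0 at y ∈ {3}; common: {3}.
  x = 2: f ≡ 0 at y ∈ {6}; g ≡ 0 at y ∈ {1}; common: ∅.
  x = 3: f ≡ 0 at y ∈ {2}; g ≡ 0 at y ∈ {6}; common: ∅.
  x = 4: f ≡ 0 at y ∈ {5}; g ≡ 0 at y ∈ {4}; common: ∅.
  x = 5: f ≡ 0 at y ∈ {1}; g ≡ 0 at y ∈ {2}; common: ∅.
  x = 6: f ≡ 0 at y ∈ {4}; g ≡ 0 at y ∈ {0}; common: ∅.
Collecting: common zeros = {(1, 3)}, so the count is 1.
Comparison with the Bézout bound: 1 ≤ 1 = deg(f)·deg(g), as expected for curves with no common component (the bound is attained).


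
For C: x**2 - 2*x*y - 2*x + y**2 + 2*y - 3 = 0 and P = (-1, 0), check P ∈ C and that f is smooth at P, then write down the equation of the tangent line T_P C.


Tangent line at P: -4*x + 4*y - 4 = 0.

Step 1: f(-1, 0) = 0, so P lies on C.
Step 2: partial derivatives
  f_x(x, y) = 2*x - 2*y - 2, f_y(x, y) = -2*x + 2*y + 2.
  f_x(P) = -4, f_y(P) = 4 (gradient nonzero, so P is smooth).
Step 3: tangent line at P: -4·(x − -1) + 4·(y − 0) = 0.
Expanding: -4*x + 4*y - 4 = 0.


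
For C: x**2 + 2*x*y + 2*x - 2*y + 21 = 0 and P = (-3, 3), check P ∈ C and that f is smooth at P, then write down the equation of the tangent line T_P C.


Tangent line at P: 2*x - 8*y + 30 = 0.

Step 1: f(-3, 3) = 0, so P lies on C.
Step 2: partial derivatives
  f_x(x, y) = 2*x + 2*y + 2, f_y(x, y) = 2*x - 2.
  f_x(P) = 2, f_y(P) = -8 (gradient nonzero, so P is smooth).
Step 3: tangent line at P: 2·(x − -3) + -8·(y − 3) = 0.
Expanding: 2*x - 8*y + 30 = 0.


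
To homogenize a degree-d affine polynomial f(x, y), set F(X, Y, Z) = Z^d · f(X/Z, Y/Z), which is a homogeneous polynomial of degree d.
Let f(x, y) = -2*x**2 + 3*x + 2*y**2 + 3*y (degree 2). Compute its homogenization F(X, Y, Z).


F(X, Y, Z) = -2*X**2 + 3*X*Z + 2*Y**2 + 3*Y*Z

deg(f) = 2.
Substitute x = X/Z, y = Y/Z into f, then multiply by Z^2.
  monomial -2·x^2·y^0 ↦ -2·X^2·Y^0·Z^0.
  monomial 3·x^1·y^0 ↦ 3·X^1·Y^0·Z^1.
  monomial 2·x^0·y^2 ↦ 2·X^0·Y^2·Z^0.
  monomial 3·x^0·y^1 ↦ 3·X^0·Y^1·Z^1.
Collecting: F(X, Y, Z) = -2*X**2 + 3*X*Z + 2*Y**2 + 3*Y*Z.


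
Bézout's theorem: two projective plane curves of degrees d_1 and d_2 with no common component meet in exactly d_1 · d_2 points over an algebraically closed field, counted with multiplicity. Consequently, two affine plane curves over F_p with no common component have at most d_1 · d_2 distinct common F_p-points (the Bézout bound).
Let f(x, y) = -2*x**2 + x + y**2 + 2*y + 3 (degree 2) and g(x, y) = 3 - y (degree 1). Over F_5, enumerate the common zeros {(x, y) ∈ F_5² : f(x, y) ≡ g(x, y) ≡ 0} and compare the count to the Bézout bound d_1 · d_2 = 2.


Common zeros: {(4, 3)}; count = 1; Bézout bound = 2.

deg(f) = 2, deg(g) = 1, so Bézout bound = 2.
Scan x ∈ F_5. For each x, list the y ∈ F_5 with f(x, y) ≡ 0 and those with g(x, y) ≡ 0 (mod 5); the common zeros in that column are the intersection.
  x = 0: f ≡ 0 at y ∈ ∅; g ≡ 0 at y ∈ {3}; common: ∅.
  x = 1: f ≡ 0 at y ∈ {1, 2}; g ≡ 0 at y ∈ {3}; common: ∅.
  x = 2: f ≡ 0 at y ∈ {1, 2}; g ≡ 0 at y ∈ {3}; common: ∅.
  x = 3: f ≡ 0 at y ∈ ∅; g ≡ 0 at y ∈ {3}; common: ∅.
  x = 4: f ≡ 0 at y ∈ {0, 3}; g ≡ 0 at y ∈ {3}; common: {3}.
Collecting: common zeros = {(4, 3)}, so the count is 1.
Comparison with the Bézout bound: 1 ≤ 2 = deg(f)·deg(g), as expected for curves with no common component (the affine F_5-count falls short of the bound because intersections may lie at infinity, over extension fields, or carry multiplicity).
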